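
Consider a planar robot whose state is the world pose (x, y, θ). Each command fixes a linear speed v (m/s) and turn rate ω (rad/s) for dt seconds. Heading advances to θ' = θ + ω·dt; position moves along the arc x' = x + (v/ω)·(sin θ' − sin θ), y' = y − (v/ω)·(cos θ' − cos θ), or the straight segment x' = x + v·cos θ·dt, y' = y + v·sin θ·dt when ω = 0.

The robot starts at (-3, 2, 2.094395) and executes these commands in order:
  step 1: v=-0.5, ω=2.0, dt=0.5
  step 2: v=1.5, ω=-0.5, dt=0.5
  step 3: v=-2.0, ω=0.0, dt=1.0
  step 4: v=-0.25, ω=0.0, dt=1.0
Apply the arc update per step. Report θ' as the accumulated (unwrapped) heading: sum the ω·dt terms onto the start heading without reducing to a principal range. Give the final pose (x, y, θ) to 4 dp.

(-1.3809, 1.3446, 2.8444)

step 1: θ'=3.0944 (R=-0.2500) → pose (-2.7953, 1.8753, 3.0944)
step 2: θ'=2.8444 (R=-3.0000) → pose (-3.5323, 2.0035, 2.8444)
step 3: θ'=2.8444 (straight) → pose (-1.6200, 1.4178, 2.8444)
step 4: θ'=2.8444 (straight) → pose (-1.3809, 1.3446, 2.8444)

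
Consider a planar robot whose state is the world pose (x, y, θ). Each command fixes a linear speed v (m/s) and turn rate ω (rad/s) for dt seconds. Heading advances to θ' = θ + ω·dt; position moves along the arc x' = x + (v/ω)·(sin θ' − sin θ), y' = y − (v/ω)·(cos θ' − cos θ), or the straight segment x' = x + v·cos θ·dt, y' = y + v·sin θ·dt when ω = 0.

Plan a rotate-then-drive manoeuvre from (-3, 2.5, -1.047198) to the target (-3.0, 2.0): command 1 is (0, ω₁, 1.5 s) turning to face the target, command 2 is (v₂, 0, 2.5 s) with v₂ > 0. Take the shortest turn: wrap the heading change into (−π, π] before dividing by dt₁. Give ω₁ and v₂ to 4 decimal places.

ω₁ = -0.3491, v₂ = 0.2000

heading to target = atan2(2−2.5, -3−-3) = -1.5708
Δθ = wrap(-1.5708 − -1.0472) = -0.5236; ω₁ = Δθ/dt₁ = -0.3491
distance = √((-3−-3)² + (2−2.5)²) = 0.5000; v₂ = distance/dt₂ = 0.2000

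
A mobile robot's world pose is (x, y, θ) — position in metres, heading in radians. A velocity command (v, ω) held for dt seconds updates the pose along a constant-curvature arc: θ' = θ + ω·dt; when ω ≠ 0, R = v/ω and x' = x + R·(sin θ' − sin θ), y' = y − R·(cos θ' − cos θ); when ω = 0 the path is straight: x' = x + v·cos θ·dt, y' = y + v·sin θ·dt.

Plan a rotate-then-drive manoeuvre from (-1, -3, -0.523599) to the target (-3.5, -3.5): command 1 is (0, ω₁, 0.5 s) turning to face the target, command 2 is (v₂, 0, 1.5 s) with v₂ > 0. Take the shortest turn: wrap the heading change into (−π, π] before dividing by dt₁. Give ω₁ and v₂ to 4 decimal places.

ω₁ = -4.8412, v₂ = 1.6997

heading to target = atan2(-3.5−-3, -3.5−-1) = -2.9442
Δθ = wrap(-2.9442 − -0.5236) = -2.4206; ω₁ = Δθ/dt₁ = -4.8412
distance = √((-3.5−-1)² + (-3.5−-3)²) = 2.5495; v₂ = distance/dt₂ = 1.6997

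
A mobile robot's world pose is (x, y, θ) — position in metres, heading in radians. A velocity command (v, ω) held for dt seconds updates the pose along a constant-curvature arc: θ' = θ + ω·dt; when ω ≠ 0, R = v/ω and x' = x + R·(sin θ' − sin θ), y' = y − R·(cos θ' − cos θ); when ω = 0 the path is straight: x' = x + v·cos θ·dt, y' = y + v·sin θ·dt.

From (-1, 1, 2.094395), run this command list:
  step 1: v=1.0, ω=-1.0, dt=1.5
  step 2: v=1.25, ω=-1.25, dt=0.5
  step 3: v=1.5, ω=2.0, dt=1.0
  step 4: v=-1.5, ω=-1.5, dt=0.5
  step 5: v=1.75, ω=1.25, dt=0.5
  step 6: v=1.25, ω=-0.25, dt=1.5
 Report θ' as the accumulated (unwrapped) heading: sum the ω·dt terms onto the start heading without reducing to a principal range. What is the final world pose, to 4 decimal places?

(0.5013, 5.5252, 1.4694)

step 1: θ'=0.5944 (R=-1.0000) → pose (-0.6940, 2.3285, 0.5944)
step 2: θ'=-0.0306 (R=-1.0000) → pose (-0.1034, 2.4995, -0.0306)
step 3: θ'=1.9694 (R=0.7500) → pose (0.6108, 3.5403, 1.9694)
step 4: θ'=1.2194 (R=1.0000) → pose (0.6281, 2.8079, 1.2194)
step 5: θ'=1.8444 (R=1.4000) → pose (0.6615, 3.6681, 1.8444)
step 6: θ'=1.4694 (R=-5.0000) → pose (0.5013, 5.5252, 1.4694)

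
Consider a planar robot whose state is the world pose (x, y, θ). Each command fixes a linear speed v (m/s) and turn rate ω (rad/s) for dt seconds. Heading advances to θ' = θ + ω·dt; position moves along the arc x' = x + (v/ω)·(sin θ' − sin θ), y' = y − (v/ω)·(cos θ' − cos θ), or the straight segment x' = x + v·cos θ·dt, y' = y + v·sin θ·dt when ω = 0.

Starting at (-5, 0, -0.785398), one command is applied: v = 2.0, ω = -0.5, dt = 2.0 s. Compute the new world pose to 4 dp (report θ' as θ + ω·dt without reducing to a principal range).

(-3.9202, -3.6803, -1.7854)

θ' = -0.7854 + -0.5·2.0 = -1.7854
R = v/ω = 2.0/-0.5 = -4.0000
x' = -5 + -4.0000·(sin -1.7854 − sin -0.7854) = -3.9202
y' = 0 − -4.0000·(cos -1.7854 − cos -0.7854) = -3.6803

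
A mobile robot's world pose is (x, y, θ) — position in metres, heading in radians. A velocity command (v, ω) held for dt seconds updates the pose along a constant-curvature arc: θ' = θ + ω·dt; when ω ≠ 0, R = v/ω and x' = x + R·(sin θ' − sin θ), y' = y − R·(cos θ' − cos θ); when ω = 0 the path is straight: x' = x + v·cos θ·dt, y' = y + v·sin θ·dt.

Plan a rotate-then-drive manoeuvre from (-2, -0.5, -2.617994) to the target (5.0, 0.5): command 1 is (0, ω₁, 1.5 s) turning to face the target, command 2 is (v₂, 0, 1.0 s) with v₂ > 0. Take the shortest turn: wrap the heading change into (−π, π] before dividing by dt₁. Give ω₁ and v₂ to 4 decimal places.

heading to target = atan2(0.5−-0.5, 5−-2) = 0.1419
Δθ = wrap(0.1419 − -2.6180) = 2.7599; ω₁ = Δθ/dt₁ = 1.8399
distance = √((5−-2)² + (0.5−-0.5)²) = 7.0711; v₂ = distance/dt₂ = 7.0711

ω₁ = 1.8399, v₂ = 7.0711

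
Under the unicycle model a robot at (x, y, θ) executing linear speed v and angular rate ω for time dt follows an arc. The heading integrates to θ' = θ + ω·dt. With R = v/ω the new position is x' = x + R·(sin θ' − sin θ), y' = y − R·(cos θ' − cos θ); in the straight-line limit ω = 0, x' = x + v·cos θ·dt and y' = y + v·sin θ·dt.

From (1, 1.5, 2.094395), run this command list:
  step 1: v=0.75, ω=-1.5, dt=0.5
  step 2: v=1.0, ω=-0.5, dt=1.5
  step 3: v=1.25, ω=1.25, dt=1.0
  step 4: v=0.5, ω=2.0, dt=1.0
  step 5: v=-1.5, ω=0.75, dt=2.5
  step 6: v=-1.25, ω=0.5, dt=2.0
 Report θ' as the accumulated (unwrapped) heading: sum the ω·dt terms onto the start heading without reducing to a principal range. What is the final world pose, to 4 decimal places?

step 1: θ'=1.3444 (R=-0.5000) → pose (0.9458, 1.8622, 1.3444)
step 2: θ'=0.5944 (R=-2.0000) → pose (1.7747, 3.0703, 0.5944)
step 3: θ'=1.8444 (R=1.0000) → pose (2.1775, 4.1690, 1.8444)
step 4: θ'=3.8444 (R=0.2500) → pose (1.7752, 4.2922, 3.8444)
step 5: θ'=5.7194 (R=-2.0000) → pose (1.5513, 7.5087, 5.7194)
step 6: θ'=6.7194 (R=-2.5000) → pose (-0.8410, 7.6615, 6.7194)

(-0.8410, 7.6615, 6.7194)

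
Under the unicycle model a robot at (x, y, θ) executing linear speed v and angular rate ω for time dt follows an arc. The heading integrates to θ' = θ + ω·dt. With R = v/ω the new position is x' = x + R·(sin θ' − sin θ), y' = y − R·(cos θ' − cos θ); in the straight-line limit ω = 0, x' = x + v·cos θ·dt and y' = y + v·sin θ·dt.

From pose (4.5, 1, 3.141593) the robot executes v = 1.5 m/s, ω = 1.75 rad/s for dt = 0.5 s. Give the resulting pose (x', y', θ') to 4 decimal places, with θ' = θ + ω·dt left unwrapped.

θ' = 3.1416 + 1.75·0.5 = 4.0166
R = v/ω = 1.5/1.75 = 0.8571
x' = 4.5 + 0.8571·(sin 4.0166 − sin 3.1416) = 3.8421
y' = 1 − 0.8571·(cos 4.0166 − cos 3.1416) = 0.6923

(3.8421, 0.6923, 4.0166)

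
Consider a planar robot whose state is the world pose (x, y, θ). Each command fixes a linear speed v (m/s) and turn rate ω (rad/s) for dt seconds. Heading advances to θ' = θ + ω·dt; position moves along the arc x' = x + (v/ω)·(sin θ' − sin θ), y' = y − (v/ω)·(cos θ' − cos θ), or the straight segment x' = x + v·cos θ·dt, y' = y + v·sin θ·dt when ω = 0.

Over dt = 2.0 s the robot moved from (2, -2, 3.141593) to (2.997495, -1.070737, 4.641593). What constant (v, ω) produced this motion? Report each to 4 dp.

v = -0.7500, ω = 0.7500

Δθ = 4.641593 − 3.141593 = 1.500000
ω = Δθ/dt = 1.500000/2.0 = 0.7500
R = Δx/(sin θ' − sin θ) = -1.0000
v = R·ω = -1.0000·0.7500 = -0.7500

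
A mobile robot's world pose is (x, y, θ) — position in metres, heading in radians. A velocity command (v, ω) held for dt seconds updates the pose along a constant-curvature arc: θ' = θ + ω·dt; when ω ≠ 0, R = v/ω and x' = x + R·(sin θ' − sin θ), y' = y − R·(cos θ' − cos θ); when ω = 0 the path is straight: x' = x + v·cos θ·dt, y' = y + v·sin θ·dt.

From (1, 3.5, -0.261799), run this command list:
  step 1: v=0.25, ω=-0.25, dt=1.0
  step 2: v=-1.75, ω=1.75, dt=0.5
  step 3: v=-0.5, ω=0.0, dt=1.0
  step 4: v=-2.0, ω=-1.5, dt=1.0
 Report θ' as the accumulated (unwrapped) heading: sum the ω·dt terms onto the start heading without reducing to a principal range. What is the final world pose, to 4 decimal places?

step 1: θ'=-0.5118 (R=-1.0000) → pose (1.2309, 3.4059, -0.5118)
step 2: θ'=0.3632 (R=-1.0000) → pose (0.3859, 3.4688, 0.3632)
step 3: θ'=0.3632 (straight) → pose (-0.0815, 3.2912, 0.3632)
step 4: θ'=-1.1368 (R=1.3333) → pose (-1.7649, 3.9769, -1.1368)

(-1.7649, 3.9769, -1.1368)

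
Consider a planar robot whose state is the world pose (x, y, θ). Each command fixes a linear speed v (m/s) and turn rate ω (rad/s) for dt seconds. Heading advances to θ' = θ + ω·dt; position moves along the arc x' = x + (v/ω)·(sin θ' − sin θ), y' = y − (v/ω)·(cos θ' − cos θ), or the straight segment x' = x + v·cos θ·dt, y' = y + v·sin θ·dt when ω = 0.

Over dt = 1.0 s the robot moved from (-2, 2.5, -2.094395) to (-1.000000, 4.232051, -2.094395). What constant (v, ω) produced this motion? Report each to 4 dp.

Δθ = -2.094395 − -2.094395 = 0.000000
ω = Δθ/dt = 0.000000/1.0 = 0.0000
ω = 0 → v = (Δx·cos θ + Δy·sin θ)/dt = -2.0000

v = -2.0000, ω = 0.0000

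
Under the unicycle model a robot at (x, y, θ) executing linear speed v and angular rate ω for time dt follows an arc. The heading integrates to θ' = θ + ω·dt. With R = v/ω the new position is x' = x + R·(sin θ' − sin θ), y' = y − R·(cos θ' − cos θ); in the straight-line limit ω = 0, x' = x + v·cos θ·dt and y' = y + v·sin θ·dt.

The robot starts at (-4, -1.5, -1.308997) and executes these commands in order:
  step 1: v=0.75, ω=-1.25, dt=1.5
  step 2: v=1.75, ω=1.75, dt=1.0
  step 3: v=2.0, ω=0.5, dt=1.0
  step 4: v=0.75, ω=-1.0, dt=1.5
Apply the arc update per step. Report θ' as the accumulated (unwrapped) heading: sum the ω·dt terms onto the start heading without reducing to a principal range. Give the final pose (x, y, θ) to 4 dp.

(-5.0069, -6.2391, -2.4340)

step 1: θ'=-3.1840 (R=-0.6000) → pose (-4.6050, -2.2548, -3.1840)
step 2: θ'=-1.4340 (R=1.0000) → pose (-5.6380, -3.3902, -1.4340)
step 3: θ'=-0.9340 (R=4.0000) → pose (-4.8914, -5.2232, -0.9340)
step 4: θ'=-2.4340 (R=-0.7500) → pose (-5.0069, -6.2391, -2.4340)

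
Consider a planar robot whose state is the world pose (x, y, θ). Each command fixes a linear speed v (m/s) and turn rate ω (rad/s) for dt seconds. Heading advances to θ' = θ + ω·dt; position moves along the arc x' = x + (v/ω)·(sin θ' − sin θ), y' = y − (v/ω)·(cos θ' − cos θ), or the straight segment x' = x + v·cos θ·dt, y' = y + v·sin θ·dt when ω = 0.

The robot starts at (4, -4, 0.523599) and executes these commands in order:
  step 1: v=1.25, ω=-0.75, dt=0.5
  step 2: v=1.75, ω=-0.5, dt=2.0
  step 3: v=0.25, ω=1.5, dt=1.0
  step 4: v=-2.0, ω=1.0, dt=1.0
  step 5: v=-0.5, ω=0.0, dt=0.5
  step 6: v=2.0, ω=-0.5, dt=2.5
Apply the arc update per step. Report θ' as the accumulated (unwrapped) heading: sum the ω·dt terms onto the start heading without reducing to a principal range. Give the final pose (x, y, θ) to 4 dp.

step 1: θ'=0.1486 (R=-1.6667) → pose (4.5866, -3.7951, 0.1486)
step 2: θ'=-0.8514 (R=-3.5000) → pose (7.7375, -4.9502, -0.8514)
step 3: θ'=0.6486 (R=0.1667) → pose (7.9635, -4.9732, 0.6486)
step 4: θ'=1.6486 (R=-2.0000) → pose (7.1777, -6.7226, 1.6486)
step 5: θ'=1.6486 (straight) → pose (7.1971, -6.9718, 1.6486)
step 6: θ'=0.3986 (R=-4.0000) → pose (9.6325, -2.9745, 0.3986)

(9.6325, -2.9745, 0.3986)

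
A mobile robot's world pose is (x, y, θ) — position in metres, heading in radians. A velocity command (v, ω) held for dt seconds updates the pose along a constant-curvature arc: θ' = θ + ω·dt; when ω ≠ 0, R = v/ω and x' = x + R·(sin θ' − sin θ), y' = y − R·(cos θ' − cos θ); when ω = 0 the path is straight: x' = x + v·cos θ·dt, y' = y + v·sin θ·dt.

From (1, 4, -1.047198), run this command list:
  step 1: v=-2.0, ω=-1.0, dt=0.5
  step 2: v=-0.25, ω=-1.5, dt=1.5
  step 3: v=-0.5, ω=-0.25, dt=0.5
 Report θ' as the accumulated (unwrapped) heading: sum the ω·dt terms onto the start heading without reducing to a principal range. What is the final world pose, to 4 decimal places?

(1.1890, 4.9245, -3.9222)

step 1: θ'=-1.5472 (R=2.0000) → pose (0.7326, 4.9528, -1.5472)
step 2: θ'=-3.7972 (R=0.1667) → pose (1.0008, 5.0889, -3.7972)
step 3: θ'=-3.9222 (R=2.0000) → pose (1.1890, 4.9245, -3.9222)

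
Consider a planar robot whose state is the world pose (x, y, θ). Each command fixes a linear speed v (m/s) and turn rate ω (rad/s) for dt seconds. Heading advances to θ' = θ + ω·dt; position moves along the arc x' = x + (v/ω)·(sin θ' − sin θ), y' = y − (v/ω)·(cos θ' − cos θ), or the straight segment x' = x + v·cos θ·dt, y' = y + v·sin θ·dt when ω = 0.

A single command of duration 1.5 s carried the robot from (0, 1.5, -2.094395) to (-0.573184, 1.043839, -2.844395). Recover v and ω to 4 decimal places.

v = 0.5000, ω = -0.5000

Δθ = -2.844395 − -2.094395 = -0.750000
ω = Δθ/dt = -0.750000/1.5 = -0.5000
R = Δx/(sin θ' − sin θ) = -1.0000
v = R·ω = -1.0000·-0.5000 = 0.5000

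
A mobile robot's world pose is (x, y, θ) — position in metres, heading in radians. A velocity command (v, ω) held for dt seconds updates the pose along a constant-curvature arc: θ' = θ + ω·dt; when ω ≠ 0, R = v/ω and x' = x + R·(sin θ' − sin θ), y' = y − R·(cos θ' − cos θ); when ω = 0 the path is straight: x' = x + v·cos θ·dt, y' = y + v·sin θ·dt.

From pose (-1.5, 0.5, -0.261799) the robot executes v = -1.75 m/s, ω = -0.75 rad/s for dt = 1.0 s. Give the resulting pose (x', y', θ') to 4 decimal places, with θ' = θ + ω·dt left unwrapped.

(-2.8743, 1.5164, -1.0118)

θ' = -0.2618 + -0.75·1.0 = -1.0118
R = v/ω = -1.75/-0.75 = 2.3333
x' = -1.5 + 2.3333·(sin -1.0118 − sin -0.2618) = -2.8743
y' = 0.5 − 2.3333·(cos -1.0118 − cos -0.2618) = 1.5164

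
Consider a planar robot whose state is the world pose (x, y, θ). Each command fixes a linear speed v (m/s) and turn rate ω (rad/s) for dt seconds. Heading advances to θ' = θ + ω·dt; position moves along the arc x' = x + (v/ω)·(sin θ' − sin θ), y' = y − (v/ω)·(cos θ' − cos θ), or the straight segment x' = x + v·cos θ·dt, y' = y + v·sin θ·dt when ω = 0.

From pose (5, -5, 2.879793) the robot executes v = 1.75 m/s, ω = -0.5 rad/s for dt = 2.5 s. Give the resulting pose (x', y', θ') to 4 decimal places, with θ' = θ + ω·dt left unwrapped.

θ' = 2.8798 + -0.5·2.5 = 1.6298
R = v/ω = 1.75/-0.5 = -3.5000
x' = 5 + -3.5000·(sin 1.6298 − sin 2.8798) = 2.4120
y' = -5 − -3.5000·(cos 1.6298 − cos 2.8798) = -1.8256

(2.4120, -1.8256, 1.6298)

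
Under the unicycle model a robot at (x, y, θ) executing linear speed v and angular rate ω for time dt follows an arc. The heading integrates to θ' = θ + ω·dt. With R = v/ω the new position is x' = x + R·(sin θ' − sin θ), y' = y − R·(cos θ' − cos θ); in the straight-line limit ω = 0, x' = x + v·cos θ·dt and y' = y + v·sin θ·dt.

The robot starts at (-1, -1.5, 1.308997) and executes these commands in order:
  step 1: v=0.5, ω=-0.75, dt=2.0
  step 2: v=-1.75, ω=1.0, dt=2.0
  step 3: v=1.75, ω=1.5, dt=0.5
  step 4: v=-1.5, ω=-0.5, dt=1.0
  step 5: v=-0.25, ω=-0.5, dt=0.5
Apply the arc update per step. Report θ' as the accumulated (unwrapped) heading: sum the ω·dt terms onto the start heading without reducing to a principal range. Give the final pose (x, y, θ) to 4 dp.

step 1: θ'=-0.1910 (R=-0.6667) → pose (-0.2295, -1.0180, -0.1910)
step 2: θ'=1.8090 (R=-1.7500) → pose (-2.2623, -3.1491, 1.8090)
step 3: θ'=2.5590 (R=1.1667) → pose (-2.7541, -2.4502, 2.5590)
step 4: θ'=2.0590 (R=3.0000) → pose (-1.7552, -3.5482, 2.0590)
step 5: θ'=1.8090 (R=0.5000) → pose (-1.7109, -3.6647, 1.8090)

(-1.7109, -3.6647, 1.8090)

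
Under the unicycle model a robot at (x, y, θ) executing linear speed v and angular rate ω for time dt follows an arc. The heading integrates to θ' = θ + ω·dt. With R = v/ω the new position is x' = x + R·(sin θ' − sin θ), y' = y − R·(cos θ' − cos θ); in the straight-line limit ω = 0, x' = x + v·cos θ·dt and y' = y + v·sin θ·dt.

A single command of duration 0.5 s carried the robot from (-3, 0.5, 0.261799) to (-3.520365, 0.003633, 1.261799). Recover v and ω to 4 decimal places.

Δθ = 1.261799 − 0.261799 = 1.000000
ω = Δθ/dt = 1.000000/0.5 = 2.0000
R = Δx/(sin θ' − sin θ) = -0.7500
v = R·ω = -0.7500·2.0000 = -1.5000

v = -1.5000, ω = 2.0000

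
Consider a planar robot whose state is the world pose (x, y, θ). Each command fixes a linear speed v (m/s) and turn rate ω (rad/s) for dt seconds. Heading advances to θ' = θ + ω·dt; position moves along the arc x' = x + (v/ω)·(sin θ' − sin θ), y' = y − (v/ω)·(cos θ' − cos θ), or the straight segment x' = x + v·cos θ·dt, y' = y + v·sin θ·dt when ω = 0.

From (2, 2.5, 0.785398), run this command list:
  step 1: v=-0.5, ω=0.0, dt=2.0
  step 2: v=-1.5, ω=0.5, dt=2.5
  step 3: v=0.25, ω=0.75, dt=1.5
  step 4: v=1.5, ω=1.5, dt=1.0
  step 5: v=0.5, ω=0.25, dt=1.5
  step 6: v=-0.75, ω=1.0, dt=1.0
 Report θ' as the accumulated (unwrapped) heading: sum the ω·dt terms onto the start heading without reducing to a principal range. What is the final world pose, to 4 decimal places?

(-0.9784, -2.6863, 6.0354)

step 1: θ'=0.7854 (straight) → pose (1.2929, 1.7929, 0.7854)
step 2: θ'=2.0354 (R=-3.0000) → pose (0.7322, -1.6726, 2.0354)
step 3: θ'=3.1604 (R=0.3333) → pose (0.4279, -1.4887, 3.1604)
step 4: θ'=4.6604 (R=1.0000) → pose (-0.5519, -2.4366, 4.6604)
step 5: θ'=5.0354 (R=2.0000) → pose (-0.4512, -3.1753, 5.0354)
step 6: θ'=6.0354 (R=-0.7500) → pose (-0.9784, -2.6863, 6.0354)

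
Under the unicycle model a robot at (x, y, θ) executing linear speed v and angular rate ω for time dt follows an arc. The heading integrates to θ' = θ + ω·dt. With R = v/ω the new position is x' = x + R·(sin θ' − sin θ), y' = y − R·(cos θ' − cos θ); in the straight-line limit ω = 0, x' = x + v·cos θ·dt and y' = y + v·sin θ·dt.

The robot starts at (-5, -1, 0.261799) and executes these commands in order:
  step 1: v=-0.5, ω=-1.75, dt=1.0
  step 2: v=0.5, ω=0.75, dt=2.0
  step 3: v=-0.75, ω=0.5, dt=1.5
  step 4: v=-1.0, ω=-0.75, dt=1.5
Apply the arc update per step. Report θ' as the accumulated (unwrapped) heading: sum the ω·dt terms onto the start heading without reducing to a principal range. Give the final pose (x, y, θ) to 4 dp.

(-7.0981, -2.0553, -0.3632)

step 1: θ'=-1.4882 (R=0.2857) → pose (-5.3587, -0.7476, -1.4882)
step 2: θ'=0.0118 (R=0.6667) → pose (-4.6864, -1.3592, 0.0118)
step 3: θ'=0.7618 (R=-1.5000) → pose (-5.7041, -1.7737, 0.7618)
step 4: θ'=-0.3632 (R=1.3333) → pose (-7.0981, -2.0553, -0.3632)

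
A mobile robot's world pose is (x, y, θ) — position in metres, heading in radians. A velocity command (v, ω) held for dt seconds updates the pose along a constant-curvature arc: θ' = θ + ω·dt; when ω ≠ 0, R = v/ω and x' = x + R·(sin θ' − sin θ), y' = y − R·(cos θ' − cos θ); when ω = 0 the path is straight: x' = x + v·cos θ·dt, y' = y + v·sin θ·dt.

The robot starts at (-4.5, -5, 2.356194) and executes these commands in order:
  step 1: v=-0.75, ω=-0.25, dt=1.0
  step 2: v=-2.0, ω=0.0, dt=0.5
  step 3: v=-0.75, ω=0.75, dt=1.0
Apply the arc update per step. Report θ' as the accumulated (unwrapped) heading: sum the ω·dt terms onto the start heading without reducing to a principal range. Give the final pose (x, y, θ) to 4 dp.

(-2.9524, -6.9002, 2.8562)

step 1: θ'=2.1062 (R=3.0000) → pose (-4.0411, -5.5908, 2.1062)
step 2: θ'=2.1062 (straight) → pose (-3.5309, -6.4508, 2.1062)
step 3: θ'=2.8562 (R=-1.0000) → pose (-2.9524, -6.9002, 2.8562)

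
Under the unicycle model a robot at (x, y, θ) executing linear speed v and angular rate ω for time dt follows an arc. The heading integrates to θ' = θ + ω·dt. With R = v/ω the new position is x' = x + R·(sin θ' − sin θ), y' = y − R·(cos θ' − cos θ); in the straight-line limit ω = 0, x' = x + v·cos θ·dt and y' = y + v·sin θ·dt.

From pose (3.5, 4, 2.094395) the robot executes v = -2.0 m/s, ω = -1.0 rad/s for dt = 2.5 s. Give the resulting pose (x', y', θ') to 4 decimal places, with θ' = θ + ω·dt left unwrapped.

(0.9788, 1.1623, -0.4056)

θ' = 2.0944 + -1.0·2.5 = -0.4056
R = v/ω = -2.0/-1.0 = 2.0000
x' = 3.5 + 2.0000·(sin -0.4056 − sin 2.0944) = 0.9788
y' = 4 − 2.0000·(cos -0.4056 − cos 2.0944) = 1.1623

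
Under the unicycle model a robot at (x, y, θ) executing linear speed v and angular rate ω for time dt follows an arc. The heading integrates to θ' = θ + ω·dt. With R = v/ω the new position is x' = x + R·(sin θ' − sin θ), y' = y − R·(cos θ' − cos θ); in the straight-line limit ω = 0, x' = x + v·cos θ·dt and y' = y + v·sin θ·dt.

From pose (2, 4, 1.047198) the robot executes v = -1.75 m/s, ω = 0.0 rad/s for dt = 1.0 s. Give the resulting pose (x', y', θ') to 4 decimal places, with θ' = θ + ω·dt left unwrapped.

(1.1250, 2.4845, 1.0472)

θ' = 1.0472 + 0.0·1.0 = 1.0472
ω = 0 → straight: x' = 2 + -1.75·cos(1.0472)·1.0 = 1.1250
y' = 4 + -1.75·sin(1.0472)·1.0 = 2.4845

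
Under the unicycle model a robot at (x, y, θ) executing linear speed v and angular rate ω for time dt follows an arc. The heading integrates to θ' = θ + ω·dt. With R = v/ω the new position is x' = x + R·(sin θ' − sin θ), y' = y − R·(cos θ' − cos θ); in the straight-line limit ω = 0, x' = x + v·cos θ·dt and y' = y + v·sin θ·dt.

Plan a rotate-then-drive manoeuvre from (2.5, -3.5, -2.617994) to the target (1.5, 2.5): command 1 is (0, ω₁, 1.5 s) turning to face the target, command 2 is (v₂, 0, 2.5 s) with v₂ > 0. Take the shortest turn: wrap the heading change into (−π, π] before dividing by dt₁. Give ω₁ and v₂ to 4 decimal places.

heading to target = atan2(2.5−-3.5, 1.5−2.5) = 1.7359
Δθ = wrap(1.7359 − -2.6180) = -1.9292; ω₁ = Δθ/dt₁ = -1.2862
distance = √((1.5−2.5)² + (2.5−-3.5)²) = 6.0828; v₂ = distance/dt₂ = 2.4331

ω₁ = -1.2862, v₂ = 2.4331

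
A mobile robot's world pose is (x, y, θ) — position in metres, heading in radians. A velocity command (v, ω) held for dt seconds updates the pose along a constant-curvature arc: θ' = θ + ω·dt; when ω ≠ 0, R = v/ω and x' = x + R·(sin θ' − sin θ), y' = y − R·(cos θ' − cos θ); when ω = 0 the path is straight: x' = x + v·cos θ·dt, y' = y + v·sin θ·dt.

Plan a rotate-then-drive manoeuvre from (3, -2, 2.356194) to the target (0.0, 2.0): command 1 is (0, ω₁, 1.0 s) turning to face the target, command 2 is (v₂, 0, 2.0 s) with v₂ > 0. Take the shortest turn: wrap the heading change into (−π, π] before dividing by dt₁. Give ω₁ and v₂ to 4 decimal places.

ω₁ = -0.1419, v₂ = 2.5000

heading to target = atan2(2−-2, 0−3) = 2.2143
Δθ = wrap(2.2143 − 2.3562) = -0.1419; ω₁ = Δθ/dt₁ = -0.1419
distance = √((0−3)² + (2−-2)²) = 5.0000; v₂ = distance/dt₂ = 2.5000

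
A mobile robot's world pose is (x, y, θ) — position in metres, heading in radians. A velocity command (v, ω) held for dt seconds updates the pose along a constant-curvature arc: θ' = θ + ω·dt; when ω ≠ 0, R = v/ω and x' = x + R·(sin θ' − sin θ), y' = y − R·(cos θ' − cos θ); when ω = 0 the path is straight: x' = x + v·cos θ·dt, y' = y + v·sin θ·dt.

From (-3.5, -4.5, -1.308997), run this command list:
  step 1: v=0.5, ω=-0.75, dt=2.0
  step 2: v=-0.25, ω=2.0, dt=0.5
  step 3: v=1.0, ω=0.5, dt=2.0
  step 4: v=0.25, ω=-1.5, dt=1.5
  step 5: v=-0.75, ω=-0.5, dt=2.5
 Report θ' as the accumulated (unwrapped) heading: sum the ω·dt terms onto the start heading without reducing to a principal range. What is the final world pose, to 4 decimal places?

step 1: θ'=-2.8090 (R=-0.6667) → pose (-3.9263, -5.3027, -2.8090)
step 2: θ'=-1.8090 (R=-0.1250) → pose (-3.8456, -5.2140, -1.8090)
step 3: θ'=-0.8090 (R=2.0000) → pose (-3.3493, -7.0664, -0.8090)
step 4: θ'=-3.0590 (R=-0.1667) → pose (-3.4561, -7.3475, -3.0590)
step 5: θ'=-4.3090 (R=1.5000) → pose (-1.9528, -8.2536, -4.3090)

(-1.9528, -8.2536, -4.3090)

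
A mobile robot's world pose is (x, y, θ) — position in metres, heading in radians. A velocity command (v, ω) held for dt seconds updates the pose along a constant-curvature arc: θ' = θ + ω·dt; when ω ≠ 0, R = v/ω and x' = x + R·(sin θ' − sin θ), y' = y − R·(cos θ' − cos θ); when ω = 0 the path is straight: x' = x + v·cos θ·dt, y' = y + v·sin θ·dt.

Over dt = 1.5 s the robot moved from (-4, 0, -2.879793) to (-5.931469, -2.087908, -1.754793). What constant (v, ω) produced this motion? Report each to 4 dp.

v = 2.0000, ω = 0.7500

Δθ = -1.754793 − -2.879793 = 1.125000
ω = Δθ/dt = 1.125000/1.5 = 0.7500
R = −Δy/(cos θ' − cos θ) = 2.6667
v = R·ω = 2.6667·0.7500 = 2.0000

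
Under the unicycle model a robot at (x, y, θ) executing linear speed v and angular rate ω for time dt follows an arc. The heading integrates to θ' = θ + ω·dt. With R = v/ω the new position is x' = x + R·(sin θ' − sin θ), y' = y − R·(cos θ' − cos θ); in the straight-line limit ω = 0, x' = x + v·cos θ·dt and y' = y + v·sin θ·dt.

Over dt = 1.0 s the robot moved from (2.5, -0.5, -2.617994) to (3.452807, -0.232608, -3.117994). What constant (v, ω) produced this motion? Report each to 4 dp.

Δθ = -3.117994 − -2.617994 = -0.500000
ω = Δθ/dt = -0.500000/1.0 = -0.5000
R = Δx/(sin θ' − sin θ) = 2.0000
v = R·ω = 2.0000·-0.5000 = -1.0000

v = -1.0000, ω = -0.5000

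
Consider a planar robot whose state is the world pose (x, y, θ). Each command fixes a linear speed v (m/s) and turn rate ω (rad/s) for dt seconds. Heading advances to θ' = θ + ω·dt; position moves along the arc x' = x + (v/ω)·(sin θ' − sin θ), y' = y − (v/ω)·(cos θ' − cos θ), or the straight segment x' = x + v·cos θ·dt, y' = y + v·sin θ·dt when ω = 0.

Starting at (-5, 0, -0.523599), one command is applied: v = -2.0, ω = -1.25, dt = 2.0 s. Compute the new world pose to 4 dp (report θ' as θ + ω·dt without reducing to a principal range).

θ' = -0.5236 + -1.25·2.0 = -3.0236
R = v/ω = -2.0/-1.25 = 1.6000
x' = -5 + 1.6000·(sin -3.0236 − sin -0.5236) = -4.3884
y' = 0 − 1.6000·(cos -3.0236 − cos -0.5236) = 2.9745

(-4.3884, 2.9745, -3.0236)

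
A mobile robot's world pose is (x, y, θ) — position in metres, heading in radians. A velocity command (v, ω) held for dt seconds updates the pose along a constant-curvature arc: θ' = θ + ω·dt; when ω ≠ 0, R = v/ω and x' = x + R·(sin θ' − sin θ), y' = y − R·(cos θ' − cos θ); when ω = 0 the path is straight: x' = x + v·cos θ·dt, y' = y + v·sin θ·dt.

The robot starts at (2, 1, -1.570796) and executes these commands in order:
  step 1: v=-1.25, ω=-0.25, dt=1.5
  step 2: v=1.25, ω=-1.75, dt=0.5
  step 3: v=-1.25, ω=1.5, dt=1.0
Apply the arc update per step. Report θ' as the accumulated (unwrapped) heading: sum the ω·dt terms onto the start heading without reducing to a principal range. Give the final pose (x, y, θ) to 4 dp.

(2.4527, 3.4121, -1.3208)

step 1: θ'=-1.9458 (R=5.0000) → pose (2.3475, 2.8314, -1.9458)
step 2: θ'=-2.8208 (R=-0.7143) → pose (1.9080, 2.4151, -2.8208)
step 3: θ'=-1.3208 (R=-0.8333) → pose (2.4527, 3.4121, -1.3208)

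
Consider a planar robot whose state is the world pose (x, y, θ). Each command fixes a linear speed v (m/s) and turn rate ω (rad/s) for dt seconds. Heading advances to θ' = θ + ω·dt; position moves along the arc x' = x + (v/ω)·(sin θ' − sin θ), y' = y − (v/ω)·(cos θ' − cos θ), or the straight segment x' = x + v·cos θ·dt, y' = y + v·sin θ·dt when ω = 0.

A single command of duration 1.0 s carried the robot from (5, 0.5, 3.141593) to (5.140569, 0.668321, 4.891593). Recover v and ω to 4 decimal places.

Δθ = 4.891593 − 3.141593 = 1.750000
ω = Δθ/dt = 1.750000/1.0 = 1.7500
R = −Δy/(cos θ' − cos θ) = -0.1429
v = R·ω = -0.1429·1.7500 = -0.2500

v = -0.2500, ω = 1.7500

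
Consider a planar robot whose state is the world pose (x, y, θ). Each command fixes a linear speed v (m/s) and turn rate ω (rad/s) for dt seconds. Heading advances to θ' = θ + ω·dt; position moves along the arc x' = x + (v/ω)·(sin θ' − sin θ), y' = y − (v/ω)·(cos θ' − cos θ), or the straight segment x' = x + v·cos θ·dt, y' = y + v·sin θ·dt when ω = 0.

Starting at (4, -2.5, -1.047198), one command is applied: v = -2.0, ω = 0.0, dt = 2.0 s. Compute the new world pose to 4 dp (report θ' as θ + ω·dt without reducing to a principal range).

(2.0000, 0.9641, -1.0472)

θ' = -1.0472 + 0.0·2.0 = -1.0472
ω = 0 → straight: x' = 4 + -2.0·cos(-1.0472)·2.0 = 2.0000
y' = -2.5 + -2.0·sin(-1.0472)·2.0 = 0.9641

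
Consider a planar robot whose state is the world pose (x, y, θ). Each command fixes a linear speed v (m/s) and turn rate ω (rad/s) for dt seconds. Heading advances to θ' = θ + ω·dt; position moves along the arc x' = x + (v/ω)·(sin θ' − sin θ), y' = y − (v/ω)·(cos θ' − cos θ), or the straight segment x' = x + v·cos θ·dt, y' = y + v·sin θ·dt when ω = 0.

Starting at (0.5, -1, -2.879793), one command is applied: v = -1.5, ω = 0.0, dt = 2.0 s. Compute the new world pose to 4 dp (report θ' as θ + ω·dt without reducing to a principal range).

(3.3978, -0.2235, -2.8798)

θ' = -2.8798 + 0.0·2.0 = -2.8798
ω = 0 → straight: x' = 0.5 + -1.5·cos(-2.8798)·2.0 = 3.3978
y' = -1 + -1.5·sin(-2.8798)·2.0 = -0.2235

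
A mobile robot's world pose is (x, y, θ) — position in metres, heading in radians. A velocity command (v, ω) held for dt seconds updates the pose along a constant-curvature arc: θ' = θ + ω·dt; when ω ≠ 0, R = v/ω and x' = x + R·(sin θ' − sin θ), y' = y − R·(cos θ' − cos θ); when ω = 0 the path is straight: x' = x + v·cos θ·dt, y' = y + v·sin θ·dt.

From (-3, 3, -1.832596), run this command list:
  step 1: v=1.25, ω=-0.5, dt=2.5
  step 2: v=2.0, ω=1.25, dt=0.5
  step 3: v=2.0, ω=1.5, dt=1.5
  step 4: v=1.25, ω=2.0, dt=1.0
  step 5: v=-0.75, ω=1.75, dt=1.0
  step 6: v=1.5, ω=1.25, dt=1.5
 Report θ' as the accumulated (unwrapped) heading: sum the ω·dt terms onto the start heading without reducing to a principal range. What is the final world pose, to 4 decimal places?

(-4.7383, -2.9778, 5.4174)

step 1: θ'=-3.0826 (R=-2.5000) → pose (-5.2674, 1.1514, -3.0826)
step 2: θ'=-2.4576 (R=1.6000) → pose (-6.1841, 0.7943, -2.4576)
step 3: θ'=-0.2076 (R=1.3333) → pose (-5.6164, -1.5438, -0.2076)
step 4: θ'=1.7924 (R=0.6250) → pose (-4.8779, -0.7949, 1.7924)
step 5: θ'=3.5424 (R=-0.4286) → pose (-4.2925, -1.0953, 3.5424)
step 6: θ'=5.4174 (R=1.2000) → pose (-4.7383, -2.9778, 5.4174)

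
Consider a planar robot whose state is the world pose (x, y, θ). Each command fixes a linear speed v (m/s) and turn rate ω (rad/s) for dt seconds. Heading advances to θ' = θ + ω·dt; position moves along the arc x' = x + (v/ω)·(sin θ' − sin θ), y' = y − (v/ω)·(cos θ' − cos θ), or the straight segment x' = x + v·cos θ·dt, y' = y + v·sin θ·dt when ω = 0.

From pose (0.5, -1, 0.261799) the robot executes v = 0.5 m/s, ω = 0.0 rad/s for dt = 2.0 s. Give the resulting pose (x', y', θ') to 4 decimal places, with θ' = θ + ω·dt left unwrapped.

(1.4659, -0.7412, 0.2618)

θ' = 0.2618 + 0.0·2.0 = 0.2618
ω = 0 → straight: x' = 0.5 + 0.5·cos(0.2618)·2.0 = 1.4659
y' = -1 + 0.5·sin(0.2618)·2.0 = -0.7412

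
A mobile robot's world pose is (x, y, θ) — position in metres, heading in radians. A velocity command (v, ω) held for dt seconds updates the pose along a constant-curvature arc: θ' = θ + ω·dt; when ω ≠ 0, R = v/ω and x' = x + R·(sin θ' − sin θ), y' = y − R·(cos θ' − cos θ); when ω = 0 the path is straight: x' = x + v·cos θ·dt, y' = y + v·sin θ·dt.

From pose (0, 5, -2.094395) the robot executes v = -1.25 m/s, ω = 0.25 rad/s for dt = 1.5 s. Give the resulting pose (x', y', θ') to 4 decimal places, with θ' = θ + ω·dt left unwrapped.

(0.6148, 6.7597, -1.7194)

θ' = -2.0944 + 0.25·1.5 = -1.7194
R = v/ω = -1.25/0.25 = -5.0000
x' = 0 + -5.0000·(sin -1.7194 − sin -2.0944) = 0.6148
y' = 5 − -5.0000·(cos -1.7194 − cos -2.0944) = 6.7597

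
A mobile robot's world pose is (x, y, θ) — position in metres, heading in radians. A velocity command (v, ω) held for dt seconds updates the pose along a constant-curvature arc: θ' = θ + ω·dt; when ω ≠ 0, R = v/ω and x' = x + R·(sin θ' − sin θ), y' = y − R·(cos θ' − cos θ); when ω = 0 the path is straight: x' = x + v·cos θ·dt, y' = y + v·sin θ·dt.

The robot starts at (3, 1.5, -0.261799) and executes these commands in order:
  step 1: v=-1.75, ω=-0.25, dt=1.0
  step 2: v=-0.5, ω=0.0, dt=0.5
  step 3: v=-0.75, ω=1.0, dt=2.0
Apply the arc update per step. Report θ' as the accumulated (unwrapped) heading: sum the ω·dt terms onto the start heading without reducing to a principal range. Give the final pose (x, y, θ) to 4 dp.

step 1: θ'=-0.5118 (R=7.0000) → pose (1.3835, 2.1584, -0.5118)
step 2: θ'=-0.5118 (straight) → pose (1.1655, 2.2809, -0.5118)
step 3: θ'=1.4882 (R=-0.7500) → pose (0.0508, 1.6888, 1.4882)

(0.0508, 1.6888, 1.4882)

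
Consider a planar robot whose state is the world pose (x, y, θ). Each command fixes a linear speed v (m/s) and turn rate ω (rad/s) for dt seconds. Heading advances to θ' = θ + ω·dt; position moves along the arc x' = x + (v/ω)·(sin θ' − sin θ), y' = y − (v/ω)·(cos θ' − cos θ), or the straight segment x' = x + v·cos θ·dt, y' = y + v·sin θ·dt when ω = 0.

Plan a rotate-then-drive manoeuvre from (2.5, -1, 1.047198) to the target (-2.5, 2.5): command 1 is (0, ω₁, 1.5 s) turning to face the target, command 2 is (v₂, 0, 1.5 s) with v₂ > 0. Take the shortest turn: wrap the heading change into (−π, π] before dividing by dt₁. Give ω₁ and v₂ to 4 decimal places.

heading to target = atan2(2.5−-1, -2.5−2.5) = 2.5309
Δθ = wrap(2.5309 − 1.0472) = 1.4837; ω₁ = Δθ/dt₁ = 0.9891
distance = √((-2.5−2.5)² + (2.5−-1)²) = 6.1033; v₂ = distance/dt₂ = 4.0689

ω₁ = 0.9891, v₂ = 4.0689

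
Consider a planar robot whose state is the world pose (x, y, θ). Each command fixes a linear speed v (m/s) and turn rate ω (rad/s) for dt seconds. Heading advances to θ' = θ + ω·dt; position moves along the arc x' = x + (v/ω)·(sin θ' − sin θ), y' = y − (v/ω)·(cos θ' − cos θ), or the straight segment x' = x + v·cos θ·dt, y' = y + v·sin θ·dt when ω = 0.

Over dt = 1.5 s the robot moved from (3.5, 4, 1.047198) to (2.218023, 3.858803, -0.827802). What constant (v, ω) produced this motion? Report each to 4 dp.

Δθ = -0.827802 − 1.047198 = -1.875000
ω = Δθ/dt = -1.875000/1.5 = -1.2500
R = Δx/(sin θ' − sin θ) = 0.8000
v = R·ω = 0.8000·-1.2500 = -1.0000

v = -1.0000, ω = -1.2500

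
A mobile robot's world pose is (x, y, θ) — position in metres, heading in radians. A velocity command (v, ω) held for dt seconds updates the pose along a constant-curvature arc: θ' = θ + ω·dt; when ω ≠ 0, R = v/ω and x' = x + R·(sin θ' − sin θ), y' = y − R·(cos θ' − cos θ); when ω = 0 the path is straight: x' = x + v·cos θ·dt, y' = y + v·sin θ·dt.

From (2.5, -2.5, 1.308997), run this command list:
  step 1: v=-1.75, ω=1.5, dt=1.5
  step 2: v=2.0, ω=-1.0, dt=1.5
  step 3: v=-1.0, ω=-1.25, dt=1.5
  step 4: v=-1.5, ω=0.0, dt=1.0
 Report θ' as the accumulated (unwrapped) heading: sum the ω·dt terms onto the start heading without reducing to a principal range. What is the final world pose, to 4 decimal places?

step 1: θ'=3.5590 (R=-1.1667) → pose (4.0999, -3.8685, 3.5590)
step 2: θ'=2.0590 (R=-2.0000) → pose (1.5227, -2.9782, 2.0590)
step 3: θ'=0.1840 (R=0.8000) → pose (0.9626, -4.1400, 0.1840)
step 4: θ'=0.1840 (straight) → pose (-0.5121, -4.4144, 0.1840)

(-0.5121, -4.4144, 0.1840)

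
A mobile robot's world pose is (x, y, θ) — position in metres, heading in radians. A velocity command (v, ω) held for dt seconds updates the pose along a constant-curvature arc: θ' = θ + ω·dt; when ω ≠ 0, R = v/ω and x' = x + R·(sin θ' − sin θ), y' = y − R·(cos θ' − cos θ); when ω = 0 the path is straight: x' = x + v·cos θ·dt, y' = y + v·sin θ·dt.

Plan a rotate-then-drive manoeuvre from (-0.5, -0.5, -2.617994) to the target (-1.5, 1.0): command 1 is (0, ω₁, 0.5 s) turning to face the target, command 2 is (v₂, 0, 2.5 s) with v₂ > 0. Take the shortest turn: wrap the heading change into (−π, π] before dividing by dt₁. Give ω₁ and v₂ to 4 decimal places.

ω₁ = -3.0128, v₂ = 0.7211

heading to target = atan2(1−-0.5, -1.5−-0.5) = 2.1588
Δθ = wrap(2.1588 − -2.6180) = -1.5064; ω₁ = Δθ/dt₁ = -3.0128
distance = √((-1.5−-0.5)² + (1−-0.5)²) = 1.8028; v₂ = distance/dt₂ = 0.7211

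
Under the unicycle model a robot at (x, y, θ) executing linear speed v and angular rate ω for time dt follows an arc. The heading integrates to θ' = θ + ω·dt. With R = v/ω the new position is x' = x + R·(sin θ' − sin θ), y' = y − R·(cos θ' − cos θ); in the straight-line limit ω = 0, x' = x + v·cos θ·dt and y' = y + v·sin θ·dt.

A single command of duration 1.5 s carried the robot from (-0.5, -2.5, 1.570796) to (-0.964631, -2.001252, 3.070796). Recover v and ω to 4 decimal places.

v = 0.5000, ω = 1.0000

Δθ = 3.070796 − 1.570796 = 1.500000
ω = Δθ/dt = 1.500000/1.5 = 1.0000
R = −Δy/(cos θ' − cos θ) = 0.5000
v = R·ω = 0.5000·1.0000 = 0.5000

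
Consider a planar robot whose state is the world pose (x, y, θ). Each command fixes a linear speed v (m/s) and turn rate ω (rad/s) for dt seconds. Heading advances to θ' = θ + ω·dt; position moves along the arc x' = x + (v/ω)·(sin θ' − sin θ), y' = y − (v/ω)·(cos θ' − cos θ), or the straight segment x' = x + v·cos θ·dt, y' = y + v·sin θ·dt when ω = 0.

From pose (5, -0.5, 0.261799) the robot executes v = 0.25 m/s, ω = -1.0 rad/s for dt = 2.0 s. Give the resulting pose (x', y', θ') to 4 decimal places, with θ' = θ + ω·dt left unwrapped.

θ' = 0.2618 + -1.0·2.0 = -1.7382
R = v/ω = 0.25/-1.0 = -0.2500
x' = 5 + -0.2500·(sin -1.7382 − sin 0.2618) = 5.3112
y' = -0.5 − -0.2500·(cos -1.7382 − cos 0.2618) = -0.7831

(5.3112, -0.7831, -1.7382)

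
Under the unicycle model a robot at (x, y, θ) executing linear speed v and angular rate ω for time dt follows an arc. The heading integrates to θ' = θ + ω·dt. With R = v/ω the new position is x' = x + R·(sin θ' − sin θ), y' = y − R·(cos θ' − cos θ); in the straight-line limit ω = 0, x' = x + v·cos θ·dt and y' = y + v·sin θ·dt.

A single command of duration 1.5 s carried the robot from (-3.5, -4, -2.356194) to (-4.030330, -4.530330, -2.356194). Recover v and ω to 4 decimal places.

v = 0.5000, ω = 0.0000

Δθ = -2.356194 − -2.356194 = 0.000000
ω = Δθ/dt = 0.000000/1.5 = 0.0000
ω = 0 → v = (Δx·cos θ + Δy·sin θ)/dt = 0.5000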